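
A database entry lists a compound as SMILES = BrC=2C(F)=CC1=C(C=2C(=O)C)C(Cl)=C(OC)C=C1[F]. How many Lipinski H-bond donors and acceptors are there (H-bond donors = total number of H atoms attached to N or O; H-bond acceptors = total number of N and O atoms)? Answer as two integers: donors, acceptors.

Donors: find every N or O and count the H atoms it carries.
  atom 10 (O): bond orders sum to 2 → 0 H
  atom 15 (O): bond orders sum to 2 → 0 H
Lipinski HBD = 0.
Acceptors: N atoms = 0, O atoms = 2 → HBA = 2.

0, 2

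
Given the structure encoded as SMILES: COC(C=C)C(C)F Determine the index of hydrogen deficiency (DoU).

1

Degree of unsaturation = (number of rings) + (number of π bonds).
Ring closures in the SMILES: 0.
π bonds: 1 double bond (each 1 DoU) → 1 DoU from unsaturation.
Total DoU = 0 + 1 = 1.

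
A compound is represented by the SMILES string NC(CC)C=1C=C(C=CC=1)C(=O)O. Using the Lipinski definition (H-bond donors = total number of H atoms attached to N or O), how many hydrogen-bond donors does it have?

Donors: find every N or O and count the H atoms it carries.
  atom 1 (N): bond orders sum to 1 → 2 H
  atom 12 (O): bond orders sum to 2 → 0 H
  atom 13 (O): bond orders sum to 1 → 1 H
Lipinski HBD = 3.

3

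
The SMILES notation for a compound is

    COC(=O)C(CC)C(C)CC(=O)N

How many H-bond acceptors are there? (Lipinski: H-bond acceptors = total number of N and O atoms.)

4

N atoms: 1; O atoms: 3.
Lipinski HBA = 1 + 3 = 4.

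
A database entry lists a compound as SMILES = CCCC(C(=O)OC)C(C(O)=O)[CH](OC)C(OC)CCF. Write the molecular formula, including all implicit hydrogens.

Walk through each heavy atom and fill implicit hydrogens from standard valence (C 4, N 3, O 2, S 2, halogen 1):
  atom 1: C, bond orders sum to 1 (valence 4) → 3 H
  atom 2: C, bond orders sum to 2 (valence 4) → 2 H
  atom 3: C, bond orders sum to 2 (valence 4) → 2 H
  atom 4: C, bond orders sum to 3 (valence 4) → 1 H
  atom 5: C, bond orders sum to 4 (valence 4) → 0 H
  atom 6: O, bond orders sum to 2 (valence 2) → 0 H
  atom 7: O, bond orders sum to 2 (valence 2) → 0 H
  atom 8: C, bond orders sum to 1 (valence 4) → 3 H
  atom 9: C, bond orders sum to 3 (valence 4) → 1 H
  atom 10: C, bond orders sum to 4 (valence 4) → 0 H
  atom 11: O, bond orders sum to 1 (valence 2) → 1 H
  atom 12: O, bond orders sum to 2 (valence 2) → 0 H
  atom 13: C with explicit H count 1
  atom 14: O, bond orders sum to 2 (valence 2) → 0 H
  atom 15: C, bond orders sum to 1 (valence 4) → 3 H
  atom 16: C, bond orders sum to 3 (valence 4) → 1 H
  atom 17: O, bond orders sum to 2 (valence 2) → 0 H
  atom 18: C, bond orders sum to 1 (valence 4) → 3 H
  atom 19: C, bond orders sum to 2 (valence 4) → 2 H
  atom 20: C, bond orders sum to 2 (valence 4) → 2 H
  atom 21: F (halogen, monovalent) → 0 H
Totals → C:14, H:25, F:1, O:6.

C14H25FO6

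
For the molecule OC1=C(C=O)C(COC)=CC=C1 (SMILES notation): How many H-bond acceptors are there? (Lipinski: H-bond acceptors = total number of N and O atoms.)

3

N atoms: 0; O atoms: 3.
Lipinski HBA = 0 + 3 = 3.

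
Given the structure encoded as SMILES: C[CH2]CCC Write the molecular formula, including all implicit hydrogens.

C5H12

Walk through each heavy atom and fill implicit hydrogens from standard valence (C 4, N 3, O 2, S 2, halogen 1):
  atom 1: C, bond orders sum to 1 (valence 4) → 3 H
  atom 2: C with explicit H count 2
  atom 3: C, bond orders sum to 2 (valence 4) → 2 H
  atom 4: C, bond orders sum to 2 (valence 4) → 2 H
  atom 5: C, bond orders sum to 1 (valence 4) → 3 H
Totals → C:5, H:12.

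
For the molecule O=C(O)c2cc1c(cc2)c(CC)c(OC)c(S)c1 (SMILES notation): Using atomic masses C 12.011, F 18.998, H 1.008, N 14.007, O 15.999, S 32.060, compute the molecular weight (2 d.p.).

262.32 g/mol

First, the molecular formula is C14H14O3S (counting implicit H from valence).
  C: 14 × 12.011 = 168.154
  H: 14 × 1.008 = 14.112
  O: 3 × 15.999 = 47.997
  S: 1 × 32.060 = 32.060
Sum: 14×12.011 + 14×1.008 + 3×15.999 + 1×32.060 = 262.323 → 262.32 g/mol.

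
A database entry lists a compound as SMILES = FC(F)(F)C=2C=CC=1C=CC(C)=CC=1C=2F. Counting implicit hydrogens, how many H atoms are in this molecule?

Walk through each heavy atom and fill implicit hydrogens from standard valence (C 4, N 3, O 2, S 2, halogen 1):
  atom 1: F (halogen, monovalent) → 0 H
  atom 2: C, bond orders sum to 4 (valence 4) → 0 H
  atom 3: F (halogen, monovalent) → 0 H
  atom 4: F (halogen, monovalent) → 0 H
  atom 5: C, bond orders sum to 4 (valence 4) → 0 H
  atom 6: C, bond orders sum to 3 (valence 4) → 1 H
  atom 7: C, bond orders sum to 3 (valence 4) → 1 H
  atom 8: C, bond orders sum to 4 (valence 4) → 0 H
  atom 9: C, bond orders sum to 3 (valence 4) → 1 H
  atom 10: C, bond orders sum to 3 (valence 4) → 1 H
  atom 11: C, bond orders sum to 4 (valence 4) → 0 H
  atom 12: C, bond orders sum to 1 (valence 4) → 3 H
  atom 13: C, bond orders sum to 3 (valence 4) → 1 H
  atom 14: C, bond orders sum to 4 (valence 4) → 0 H
  atom 15: C, bond orders sum to 4 (valence 4) → 0 H
  atom 16: F (halogen, monovalent) → 0 H
Total hydrogens: 8.

8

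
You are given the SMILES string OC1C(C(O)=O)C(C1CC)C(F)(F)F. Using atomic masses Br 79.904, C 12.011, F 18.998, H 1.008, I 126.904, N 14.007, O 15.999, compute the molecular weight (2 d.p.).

First, the molecular formula is C8H11F3O3 (counting implicit H from valence).
  C: 8 × 12.011 = 96.088
  F: 3 × 18.998 = 56.994
  H: 11 × 1.008 = 11.088
  O: 3 × 15.999 = 47.997
Sum: 8×12.011 + 3×18.998 + 11×1.008 + 3×15.999 = 212.167 → 212.17 g/mol.

212.17 g/mol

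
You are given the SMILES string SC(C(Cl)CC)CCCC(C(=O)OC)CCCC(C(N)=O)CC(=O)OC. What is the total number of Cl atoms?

1

Scan the SMILES for Cl atoms (remember two-letter symbols like Cl and Br are single atoms).
Chlorine count: 1.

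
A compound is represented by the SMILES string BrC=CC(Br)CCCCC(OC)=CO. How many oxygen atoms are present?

Scan the SMILES for O atoms (remember two-letter symbols like Cl and Br are single atoms).
Oxygen count: 2.

2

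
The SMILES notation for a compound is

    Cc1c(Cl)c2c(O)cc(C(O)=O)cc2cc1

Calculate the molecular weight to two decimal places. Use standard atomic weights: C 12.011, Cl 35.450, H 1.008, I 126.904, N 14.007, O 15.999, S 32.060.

236.65 g/mol

First, the molecular formula is C12H9ClO3 (counting implicit H from valence).
  C: 12 × 12.011 = 144.132
  Cl: 1 × 35.450 = 35.450
  H: 9 × 1.008 = 9.072
  O: 3 × 15.999 = 47.997
Sum: 12×12.011 + 1×35.450 + 9×1.008 + 3×15.999 = 236.651 → 236.65 g/mol.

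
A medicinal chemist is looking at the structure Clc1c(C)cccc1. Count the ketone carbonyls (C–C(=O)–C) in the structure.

0

Scan the SMILES for the ketone motif — none present.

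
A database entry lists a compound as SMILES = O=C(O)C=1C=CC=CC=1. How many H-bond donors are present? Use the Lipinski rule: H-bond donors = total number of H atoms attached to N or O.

1

Donors: find every N or O and count the H atoms it carries.
  atom 1 (O): bond orders sum to 2 → 0 H
  atom 3 (O): bond orders sum to 1 → 1 H
Lipinski HBD = 1.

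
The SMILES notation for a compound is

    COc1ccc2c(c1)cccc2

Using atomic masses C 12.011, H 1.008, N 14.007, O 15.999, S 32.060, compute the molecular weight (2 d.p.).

158.20 g/mol

First, the molecular formula is C11H10O (counting implicit H from valence).
  C: 11 × 12.011 = 132.121
  H: 10 × 1.008 = 10.080
  O: 1 × 15.999 = 15.999
Sum: 11×12.011 + 10×1.008 + 1×15.999 = 158.200 → 158.20 g/mol.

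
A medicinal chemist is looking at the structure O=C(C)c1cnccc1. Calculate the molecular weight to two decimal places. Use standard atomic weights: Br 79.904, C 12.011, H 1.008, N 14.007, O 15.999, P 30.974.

121.14 g/mol

First, the molecular formula is C7H7NO (counting implicit H from valence).
  C: 7 × 12.011 = 84.077
  H: 7 × 1.008 = 7.056
  N: 1 × 14.007 = 14.007
  O: 1 × 15.999 = 15.999
Sum: 7×12.011 + 7×1.008 + 1×14.007 + 1×15.999 = 121.139 → 121.14 g/mol.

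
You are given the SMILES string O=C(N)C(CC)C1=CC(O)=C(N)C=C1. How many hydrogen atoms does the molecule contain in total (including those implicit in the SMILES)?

Walk through each heavy atom and fill implicit hydrogens from standard valence (C 4, N 3, O 2, S 2, halogen 1):
  atom 1: O, bond orders sum to 2 (valence 2) → 0 H
  atom 2: C, bond orders sum to 4 (valence 4) → 0 H
  atom 3: N, bond orders sum to 1 (valence 3) → 2 H
  atom 4: C, bond orders sum to 3 (valence 4) → 1 H
  atom 5: C, bond orders sum to 2 (valence 4) → 2 H
  atom 6: C, bond orders sum to 1 (valence 4) → 3 H
  atom 7: C, bond orders sum to 4 (valence 4) → 0 H
  atom 8: C, bond orders sum to 3 (valence 4) → 1 H
  atom 9: C, bond orders sum to 4 (valence 4) → 0 H
  atom 10: O, bond orders sum to 1 (valence 2) → 1 H
  atom 11: C, bond orders sum to 4 (valence 4) → 0 H
  atom 12: N, bond orders sum to 1 (valence 3) → 2 H
  atom 13: C, bond orders sum to 3 (valence 4) → 1 H
  atom 14: C, bond orders sum to 3 (valence 4) → 1 H
Total hydrogens: 14.

14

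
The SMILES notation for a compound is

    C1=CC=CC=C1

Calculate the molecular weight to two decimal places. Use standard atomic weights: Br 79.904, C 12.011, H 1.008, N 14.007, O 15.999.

First, the molecular formula is C6H6 (counting implicit H from valence).
  C: 6 × 12.011 = 72.066
  H: 6 × 1.008 = 6.048
Sum: 6×12.011 + 6×1.008 = 78.114 → 78.11 g/mol.

78.11 g/mol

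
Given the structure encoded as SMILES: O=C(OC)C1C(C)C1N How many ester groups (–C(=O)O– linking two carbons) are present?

The ester motif appears at heavy-atom position 2 in the SMILES.
Other groups present: 1 primary amine.
Ester count: 1.

1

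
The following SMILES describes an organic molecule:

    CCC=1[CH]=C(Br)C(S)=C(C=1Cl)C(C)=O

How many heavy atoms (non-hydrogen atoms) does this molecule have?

14

Every atom symbol written in the SMILES (organic subset) is one heavy atom; implicit H are not written.
Heavy atoms by element → Br:1, C:10, Cl:1, O:1, S:1.
Total: 14.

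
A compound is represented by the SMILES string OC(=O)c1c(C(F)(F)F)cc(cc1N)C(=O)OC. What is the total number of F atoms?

3

Scan the SMILES for F atoms (remember two-letter symbols like Cl and Br are single atoms).
Fluorine count: 3.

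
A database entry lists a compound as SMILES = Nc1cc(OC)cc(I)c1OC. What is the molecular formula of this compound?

Walk through each heavy atom and fill implicit hydrogens from standard valence (C 4, N 3, O 2, S 2, halogen 1); for lowercase aromatic atoms, an aromatic c carries 1 H when it has two neighbours and 0 H with three, and aromatic n carries 0 H:
  atom 1: N, bond orders sum to 1 (valence 3) → 2 H
  atom 2: aromatic c, 3 neighbours → 0 H
  atom 3: aromatic c, 2 neighbours → 1 H
  atom 4: aromatic c, 3 neighbours → 0 H
  atom 5: O, bond orders sum to 2 (valence 2) → 0 H
  atom 6: C, bond orders sum to 1 (valence 4) → 3 H
  atom 7: aromatic c, 2 neighbours → 1 H
  atom 8: aromatic c, 3 neighbours → 0 H
  atom 9: I (halogen, monovalent) → 0 H
  atom 10: aromatic c, 3 neighbours → 0 H
  atom 11: O, bond orders sum to 2 (valence 2) → 0 H
  atom 12: C, bond orders sum to 1 (valence 4) → 3 H
Totals → C:8, H:10, I:1, N:1, O:2.

C8H10INO2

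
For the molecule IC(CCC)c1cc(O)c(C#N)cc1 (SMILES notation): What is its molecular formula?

Walk through each heavy atom and fill implicit hydrogens from standard valence (C 4, N 3, O 2, S 2, halogen 1); for lowercase aromatic atoms, an aromatic c carries 1 H when it has two neighbours and 0 H with three, and aromatic n carries 0 H:
  atom 1: I (halogen, monovalent) → 0 H
  atom 2: C, bond orders sum to 3 (valence 4) → 1 H
  atom 3: C, bond orders sum to 2 (valence 4) → 2 H
  atom 4: C, bond orders sum to 2 (valence 4) → 2 H
  atom 5: C, bond orders sum to 1 (valence 4) → 3 H
  atom 6: aromatic c, 3 neighbours → 0 H
  atom 7: aromatic c, 2 neighbours → 1 H
  atom 8: aromatic c, 3 neighbours → 0 H
  atom 9: O, bond orders sum to 1 (valence 2) → 1 H
  atom 10: aromatic c, 3 neighbours → 0 H
  atom 11: C, bond orders sum to 4 (valence 4) → 0 H
  atom 12: N, bond orders sum to 3 (valence 3) → 0 H
  atom 13: aromatic c, 2 neighbours → 1 H
  atom 14: aromatic c, 2 neighbours → 1 H
Totals → C:11, H:12, I:1, N:1, O:1.
In Hill order: C11H12INO.

C11H12INO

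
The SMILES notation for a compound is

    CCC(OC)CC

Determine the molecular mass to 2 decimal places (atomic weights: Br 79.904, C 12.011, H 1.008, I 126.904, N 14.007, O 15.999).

102.18 g/mol

First, the molecular formula is C6H14O (counting implicit H from valence).
  C: 6 × 12.011 = 72.066
  H: 14 × 1.008 = 14.112
  O: 1 × 15.999 = 15.999
Sum: 6×12.011 + 14×1.008 + 1×15.999 = 102.177 → 102.18 g/mol.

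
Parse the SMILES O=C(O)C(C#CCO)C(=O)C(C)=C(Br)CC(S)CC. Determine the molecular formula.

Walk through each heavy atom and fill implicit hydrogens from standard valence (C 4, N 3, O 2, S 2, halogen 1):
  atom 1: O, bond orders sum to 2 (valence 2) → 0 H
  atom 2: C, bond orders sum to 4 (valence 4) → 0 H
  atom 3: O, bond orders sum to 1 (valence 2) → 1 H
  atom 4: C, bond orders sum to 3 (valence 4) → 1 H
  atom 5: C, bond orders sum to 4 (valence 4) → 0 H
  atom 6: C, bond orders sum to 4 (valence 4) → 0 H
  atom 7: C, bond orders sum to 2 (valence 4) → 2 H
  atom 8: O, bond orders sum to 1 (valence 2) → 1 H
  atom 9: C, bond orders sum to 4 (valence 4) → 0 H
  atom 10: O, bond orders sum to 2 (valence 2) → 0 H
  atom 11: C, bond orders sum to 4 (valence 4) → 0 H
  atom 12: C, bond orders sum to 1 (valence 4) → 3 H
  atom 13: C, bond orders sum to 4 (valence 4) → 0 H
  atom 14: Br (halogen, monovalent) → 0 H
  atom 15: C, bond orders sum to 2 (valence 4) → 2 H
  atom 16: C, bond orders sum to 3 (valence 4) → 1 H
  atom 17: S, bond orders sum to 1 (valence 2) → 1 H
  atom 18: C, bond orders sum to 2 (valence 4) → 2 H
  atom 19: C, bond orders sum to 1 (valence 4) → 3 H
Totals → C:13, H:17, Br:1, O:4, S:1.

C13H17BrO4S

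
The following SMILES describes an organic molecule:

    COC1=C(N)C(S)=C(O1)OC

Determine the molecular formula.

Walk through each heavy atom and fill implicit hydrogens from standard valence (C 4, N 3, O 2, S 2, halogen 1):
  atom 1: C, bond orders sum to 1 (valence 4) → 3 H
  atom 2: O, bond orders sum to 2 (valence 2) → 0 H
  atom 3: C, bond orders sum to 4 (valence 4) → 0 H
  atom 4: C, bond orders sum to 4 (valence 4) → 0 H
  atom 5: N, bond orders sum to 1 (valence 3) → 2 H
  atom 6: C, bond orders sum to 4 (valence 4) → 0 H
  atom 7: S, bond orders sum to 1 (valence 2) → 1 H
  atom 8: C, bond orders sum to 4 (valence 4) → 0 H
  atom 9: O, bond orders sum to 2 (valence 2) → 0 H
  atom 10: O, bond orders sum to 2 (valence 2) → 0 H
  atom 11: C, bond orders sum to 1 (valence 4) → 3 H
Totals → C:6, H:9, N:1, O:3, S:1.
In Hill order: C6H9NO3S.

C6H9NO3S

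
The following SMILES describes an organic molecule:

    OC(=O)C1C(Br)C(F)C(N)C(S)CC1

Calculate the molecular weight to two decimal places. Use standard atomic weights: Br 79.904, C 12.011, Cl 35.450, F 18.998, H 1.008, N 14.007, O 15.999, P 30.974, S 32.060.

First, the molecular formula is C8H13BrFNO2S (counting implicit H from valence).
  Br: 1 × 79.904 = 79.904
  C: 8 × 12.011 = 96.088
  F: 1 × 18.998 = 18.998
  H: 13 × 1.008 = 13.104
  N: 1 × 14.007 = 14.007
  O: 2 × 15.999 = 31.998
  S: 1 × 32.060 = 32.060
Sum: 1×79.904 + 8×12.011 + 1×18.998 + 13×1.008 + 1×14.007 + 2×15.999 + 1×32.060 = 286.159 → 286.16 g/mol.

286.16 g/mol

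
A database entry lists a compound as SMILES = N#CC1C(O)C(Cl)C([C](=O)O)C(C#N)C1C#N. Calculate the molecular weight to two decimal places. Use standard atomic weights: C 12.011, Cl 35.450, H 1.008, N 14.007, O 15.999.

First, the molecular formula is C10H8ClN3O3 (counting implicit H from valence).
  C: 10 × 12.011 = 120.110
  Cl: 1 × 35.450 = 35.450
  H: 8 × 1.008 = 8.064
  N: 3 × 14.007 = 42.021
  O: 3 × 15.999 = 47.997
Sum: 10×12.011 + 1×35.450 + 8×1.008 + 3×14.007 + 3×15.999 = 253.642 → 253.64 g/mol.

253.64 g/mol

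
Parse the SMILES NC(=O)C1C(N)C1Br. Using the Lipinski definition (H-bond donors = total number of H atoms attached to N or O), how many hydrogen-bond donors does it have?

Donors: find every N or O and count the H atoms it carries.
  atom 1 (N): bond orders sum to 1 → 2 H
  atom 3 (O): bond orders sum to 2 → 0 H
  atom 6 (N): bond orders sum to 1 → 2 H
Lipinski HBD = 4.

4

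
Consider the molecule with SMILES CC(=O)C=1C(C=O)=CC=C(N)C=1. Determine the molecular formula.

C9H9NO2

Walk through each heavy atom and fill implicit hydrogens from standard valence (C 4, N 3, O 2, S 2, halogen 1):
  atom 1: C, bond orders sum to 1 (valence 4) → 3 H
  atom 2: C, bond orders sum to 4 (valence 4) → 0 H
  atom 3: O, bond orders sum to 2 (valence 2) → 0 H
  atom 4: C, bond orders sum to 4 (valence 4) → 0 H
  atom 5: C, bond orders sum to 4 (valence 4) → 0 H
  atom 6: C, bond orders sum to 3 (valence 4) → 1 H
  atom 7: O, bond orders sum to 2 (valence 2) → 0 H
  atom 8: C, bond orders sum to 3 (valence 4) → 1 H
  atom 9: C, bond orders sum to 3 (valence 4) → 1 H
  atom 10: C, bond orders sum to 4 (valence 4) → 0 H
  atom 11: N, bond orders sum to 1 (valence 3) → 2 H
  atom 12: C, bond orders sum to 3 (valence 4) → 1 H
Totals → C:9, H:9, N:1, O:2.
In Hill order: C9H9NO2.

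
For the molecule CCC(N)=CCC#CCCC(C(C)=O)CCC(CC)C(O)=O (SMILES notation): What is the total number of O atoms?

Scan the SMILES for O atoms (remember two-letter symbols like Cl and Br are single atoms).
Oxygen count: 3.

3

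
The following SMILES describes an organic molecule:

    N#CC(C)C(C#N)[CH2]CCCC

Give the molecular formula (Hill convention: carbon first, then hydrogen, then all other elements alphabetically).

Walk through each heavy atom and fill implicit hydrogens from standard valence (C 4, N 3, O 2, S 2, halogen 1):
  atom 1: N, bond orders sum to 3 (valence 3) → 0 H
  atom 2: C, bond orders sum to 4 (valence 4) → 0 H
  atom 3: C, bond orders sum to 3 (valence 4) → 1 H
  atom 4: C, bond orders sum to 1 (valence 4) → 3 H
  atom 5: C, bond orders sum to 3 (valence 4) → 1 H
  atom 6: C, bond orders sum to 4 (valence 4) → 0 H
  atom 7: N, bond orders sum to 3 (valence 3) → 0 H
  atom 8: C with explicit H count 2
  atom 9: C, bond orders sum to 2 (valence 4) → 2 H
  atom 10: C, bond orders sum to 2 (valence 4) → 2 H
  atom 11: C, bond orders sum to 2 (valence 4) → 2 H
  atom 12: C, bond orders sum to 1 (valence 4) → 3 H
Totals → C:10, H:16, N:2.
In Hill order: C10H16N2.

C10H16N2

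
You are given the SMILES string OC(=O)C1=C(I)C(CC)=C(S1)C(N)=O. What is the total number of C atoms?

Count every carbon token in the SMILES (each C, including those in ring-closure positions and inside branches).
Carbon count: 8.

8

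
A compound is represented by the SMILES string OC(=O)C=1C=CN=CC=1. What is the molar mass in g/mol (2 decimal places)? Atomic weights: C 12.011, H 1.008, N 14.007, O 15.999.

123.11 g/mol

First, the molecular formula is C6H5NO2 (counting implicit H from valence).
  C: 6 × 12.011 = 72.066
  H: 5 × 1.008 = 5.040
  N: 1 × 14.007 = 14.007
  O: 2 × 15.999 = 31.998
Sum: 6×12.011 + 5×1.008 + 1×14.007 + 2×15.999 = 123.111 → 123.11 g/mol.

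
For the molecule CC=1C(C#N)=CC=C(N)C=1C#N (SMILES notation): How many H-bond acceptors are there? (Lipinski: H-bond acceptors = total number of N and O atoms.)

3

N atoms: 3; O atoms: 0.
Lipinski HBA = 3 + 0 = 3.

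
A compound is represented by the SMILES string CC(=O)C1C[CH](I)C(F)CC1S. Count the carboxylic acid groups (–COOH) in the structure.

Scan the SMILES for the carboxylic acid motif — none present.
Groups that are present: 1 ketone, 1 thiol.

0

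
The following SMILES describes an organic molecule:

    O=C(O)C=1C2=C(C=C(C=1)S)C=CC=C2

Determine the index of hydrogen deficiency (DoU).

Degree of unsaturation = (number of rings) + (number of π bonds).
Ring closures in the SMILES: 2.
π bonds: 6 double bonds (each 1 DoU) → 6 DoU from unsaturation.
Total DoU = 2 + 6 = 8.

8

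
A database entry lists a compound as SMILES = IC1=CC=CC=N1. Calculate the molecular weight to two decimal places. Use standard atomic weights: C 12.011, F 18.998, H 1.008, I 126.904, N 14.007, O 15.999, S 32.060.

First, the molecular formula is C5H4IN (counting implicit H from valence).
  C: 5 × 12.011 = 60.055
  H: 4 × 1.008 = 4.032
  I: 1 × 126.904 = 126.904
  N: 1 × 14.007 = 14.007
Sum: 5×12.011 + 4×1.008 + 1×126.904 + 1×14.007 = 204.998 → 205.00 g/mol.

205.00 g/mol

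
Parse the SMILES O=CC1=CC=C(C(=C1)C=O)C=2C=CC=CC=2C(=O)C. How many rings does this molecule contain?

In SMILES, each pair of matching ring-closure digits denotes one ring-closing bond; the number of such bonds equals the number of independent rings.
Ring-closure bonds here: 2.

2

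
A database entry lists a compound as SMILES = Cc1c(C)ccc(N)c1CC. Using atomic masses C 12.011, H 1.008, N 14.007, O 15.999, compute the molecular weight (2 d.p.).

149.24 g/mol

First, the molecular formula is C10H15N (counting implicit H from valence).
  C: 10 × 12.011 = 120.110
  H: 15 × 1.008 = 15.120
  N: 1 × 14.007 = 14.007
Sum: 10×12.011 + 15×1.008 + 1×14.007 = 149.237 → 149.24 g/mol.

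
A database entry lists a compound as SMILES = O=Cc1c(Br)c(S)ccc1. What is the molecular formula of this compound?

C7H5BrOS

Walk through each heavy atom and fill implicit hydrogens from standard valence (C 4, N 3, O 2, S 2, halogen 1); for lowercase aromatic atoms, an aromatic c carries 1 H when it has two neighbours and 0 H with three, and aromatic n carries 0 H:
  atom 1: O, bond orders sum to 2 (valence 2) → 0 H
  atom 2: C, bond orders sum to 3 (valence 4) → 1 H
  atom 3: aromatic c, 3 neighbours → 0 H
  atom 4: aromatic c, 3 neighbours → 0 H
  atom 5: Br (halogen, monovalent) → 0 H
  atom 6: aromatic c, 3 neighbours → 0 H
  atom 7: S, bond orders sum to 1 (valence 2) → 1 H
  atom 8: aromatic c, 2 neighbours → 1 H
  atom 9: aromatic c, 2 neighbours → 1 H
  atom 10: aromatic c, 2 neighbours → 1 H
Totals → C:7, H:5, Br:1, O:1, S:1.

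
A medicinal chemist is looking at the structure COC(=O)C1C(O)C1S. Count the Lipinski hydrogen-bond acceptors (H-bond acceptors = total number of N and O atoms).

N atoms: 0; O atoms: 3.
Lipinski HBA = 0 + 3 = 3.

3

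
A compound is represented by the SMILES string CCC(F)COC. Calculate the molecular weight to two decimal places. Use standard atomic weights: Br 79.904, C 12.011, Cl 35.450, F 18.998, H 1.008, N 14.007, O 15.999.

First, the molecular formula is C5H11FO (counting implicit H from valence).
  C: 5 × 12.011 = 60.055
  F: 1 × 18.998 = 18.998
  H: 11 × 1.008 = 11.088
  O: 1 × 15.999 = 15.999
Sum: 5×12.011 + 1×18.998 + 11×1.008 + 1×15.999 = 106.140 → 106.14 g/mol.

106.14 g/mol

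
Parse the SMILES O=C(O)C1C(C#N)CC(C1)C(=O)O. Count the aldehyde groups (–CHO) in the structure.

Scan the SMILES for the aldehyde motif — none present.
Groups that are present: 2 carboxylic acid, 1 nitrile.

0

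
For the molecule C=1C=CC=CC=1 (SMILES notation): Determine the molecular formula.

Walk through each heavy atom and fill implicit hydrogens from standard valence (C 4, N 3, O 2, S 2, halogen 1):
  atom 1: C, bond orders sum to 3 (valence 4) → 1 H
  atom 2: C, bond orders sum to 3 (valence 4) → 1 H
  atom 3: C, bond orders sum to 3 (valence 4) → 1 H
  atom 4: C, bond orders sum to 3 (valence 4) → 1 H
  atom 5: C, bond orders sum to 3 (valence 4) → 1 H
  atom 6: C, bond orders sum to 3 (valence 4) → 1 H
Totals → C:6, H:6.
In Hill order: C6H6.

C6H6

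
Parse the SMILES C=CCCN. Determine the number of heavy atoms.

Every atom symbol written in the SMILES (organic subset) is one heavy atom; implicit H are not written.
Heavy atoms by element → C:4, N:1.
Total: 5.

5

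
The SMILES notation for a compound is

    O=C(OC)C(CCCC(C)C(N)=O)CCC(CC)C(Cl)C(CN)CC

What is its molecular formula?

C19H37ClN2O3

Walk through each heavy atom and fill implicit hydrogens from standard valence (C 4, N 3, O 2, S 2, halogen 1):
  atom 1: O, bond orders sum to 2 (valence 2) → 0 H
  atom 2: C, bond orders sum to 4 (valence 4) → 0 H
  atom 3: O, bond orders sum to 2 (valence 2) → 0 H
  atom 4: C, bond orders sum to 1 (valence 4) → 3 H
  atom 5: C, bond orders sum to 3 (valence 4) → 1 H
  atom 6: C, bond orders sum to 2 (valence 4) → 2 H
  atom 7: C, bond orders sum to 2 (valence 4) → 2 H
  atom 8: C, bond orders sum to 2 (valence 4) → 2 H
  atom 9: C, bond orders sum to 3 (valence 4) → 1 H
  atom 10: C, bond orders sum to 1 (valence 4) → 3 H
  atom 11: C, bond orders sum to 4 (valence 4) → 0 H
  atom 12: N, bond orders sum to 1 (valence 3) → 2 H
  atom 13: O, bond orders sum to 2 (valence 2) → 0 H
  atom 14: C, bond orders sum to 2 (valence 4) → 2 H
  atom 15: C, bond orders sum to 2 (valence 4) → 2 H
  atom 16: C, bond orders sum to 3 (valence 4) → 1 H
  atom 17: C, bond orders sum to 2 (valence 4) → 2 H
  atom 18: C, bond orders sum to 1 (valence 4) → 3 H
  atom 19: C, bond orders sum to 3 (valence 4) → 1 H
  atom 20: Cl (halogen, monovalent) → 0 H
  atom 21: C, bond orders sum to 3 (valence 4) → 1 H
  atom 22: C, bond orders sum to 2 (valence 4) → 2 H
  atom 23: N, bond orders sum to 1 (valence 3) → 2 H
  atom 24: C, bond orders sum to 2 (valence 4) → 2 H
  atom 25: C, bond orders sum to 1 (valence 4) → 3 H
Totals → C:19, H:37, Cl:1, N:2, O:3.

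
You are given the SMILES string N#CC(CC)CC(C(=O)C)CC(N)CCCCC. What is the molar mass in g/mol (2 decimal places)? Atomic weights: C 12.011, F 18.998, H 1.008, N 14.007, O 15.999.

First, the molecular formula is C15H28N2O (counting implicit H from valence).
  C: 15 × 12.011 = 180.165
  H: 28 × 1.008 = 28.224
  N: 2 × 14.007 = 28.014
  O: 1 × 15.999 = 15.999
Sum: 15×12.011 + 28×1.008 + 2×14.007 + 1×15.999 = 252.402 → 252.40 g/mol.

252.40 g/mol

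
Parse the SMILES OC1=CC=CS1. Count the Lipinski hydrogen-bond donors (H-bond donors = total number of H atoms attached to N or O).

1

Donors: find every N or O and count the H atoms it carries.
  atom 1 (O): bond orders sum to 1 → 1 H
Lipinski HBD = 1.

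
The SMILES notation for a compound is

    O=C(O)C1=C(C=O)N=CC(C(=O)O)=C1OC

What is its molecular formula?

Walk through each heavy atom and fill implicit hydrogens from standard valence (C 4, N 3, O 2, S 2, halogen 1):
  atom 1: O, bond orders sum to 2 (valence 2) → 0 H
  atom 2: C, bond orders sum to 4 (valence 4) → 0 H
  atom 3: O, bond orders sum to 1 (valence 2) → 1 H
  atom 4: C, bond orders sum to 4 (valence 4) → 0 H
  atom 5: C, bond orders sum to 4 (valence 4) → 0 H
  atom 6: C, bond orders sum to 3 (valence 4) → 1 H
  atom 7: O, bond orders sum to 2 (valence 2) → 0 H
  atom 8: N, bond orders sum to 3 (valence 3) → 0 H
  atom 9: C, bond orders sum to 3 (valence 4) → 1 H
  atom 10: C, bond orders sum to 4 (valence 4) → 0 H
  atom 11: C, bond orders sum to 4 (valence 4) → 0 H
  atom 12: O, bond orders sum to 2 (valence 2) → 0 H
  atom 13: O, bond orders sum to 1 (valence 2) → 1 H
  atom 14: C, bond orders sum to 4 (valence 4) → 0 H
  atom 15: O, bond orders sum to 2 (valence 2) → 0 H
  atom 16: C, bond orders sum to 1 (valence 4) → 3 H
Totals → C:9, H:7, N:1, O:6.
In Hill order: C9H7NO6.

C9H7NO6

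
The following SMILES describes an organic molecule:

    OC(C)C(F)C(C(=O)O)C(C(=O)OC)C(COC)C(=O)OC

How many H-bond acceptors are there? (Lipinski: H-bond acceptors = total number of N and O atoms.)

8

N atoms: 0; O atoms: 8.
Lipinski HBA = 0 + 8 = 8.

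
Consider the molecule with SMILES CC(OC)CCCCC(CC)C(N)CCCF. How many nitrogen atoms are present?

Scan the SMILES for N atoms (remember two-letter symbols like Cl and Br are single atoms).
Nitrogen count: 1.

1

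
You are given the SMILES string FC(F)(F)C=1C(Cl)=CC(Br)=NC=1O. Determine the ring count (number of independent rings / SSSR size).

In SMILES, each pair of matching ring-closure digits denotes one ring-closing bond; the number of such bonds equals the number of independent rings.
Ring-closure bonds here: 1.

1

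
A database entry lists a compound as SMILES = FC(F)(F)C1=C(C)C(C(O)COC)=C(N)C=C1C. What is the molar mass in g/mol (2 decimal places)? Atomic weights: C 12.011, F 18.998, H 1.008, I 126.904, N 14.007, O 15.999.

263.26 g/mol

First, the molecular formula is C12H16F3NO2 (counting implicit H from valence).
  C: 12 × 12.011 = 144.132
  F: 3 × 18.998 = 56.994
  H: 16 × 1.008 = 16.128
  N: 1 × 14.007 = 14.007
  O: 2 × 15.999 = 31.998
Sum: 12×12.011 + 3×18.998 + 16×1.008 + 1×14.007 + 2×15.999 = 263.259 → 263.26 g/mol.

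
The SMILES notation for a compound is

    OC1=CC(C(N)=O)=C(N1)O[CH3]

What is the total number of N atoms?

Scan the SMILES for N atoms (remember two-letter symbols like Cl and Br are single atoms).
Nitrogen count: 2.

2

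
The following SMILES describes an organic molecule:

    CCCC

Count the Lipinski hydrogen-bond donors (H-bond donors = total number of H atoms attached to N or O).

Donors: find every N or O and count the H atoms it carries.
  (no N or O atoms present)
Lipinski HBD = 0.

0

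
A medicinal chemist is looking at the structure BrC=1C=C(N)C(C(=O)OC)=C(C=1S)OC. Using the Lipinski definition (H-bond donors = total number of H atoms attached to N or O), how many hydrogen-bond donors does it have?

2

Donors: find every N or O and count the H atoms it carries.
  atom 5 (N): bond orders sum to 1 → 2 H
  atom 8 (O): bond orders sum to 2 → 0 H
  atom 9 (O): bond orders sum to 2 → 0 H
  atom 14 (O): bond orders sum to 2 → 0 H
Lipinski HBD = 2.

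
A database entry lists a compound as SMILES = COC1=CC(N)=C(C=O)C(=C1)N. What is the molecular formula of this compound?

Walk through each heavy atom and fill implicit hydrogens from standard valence (C 4, N 3, O 2, S 2, halogen 1):
  atom 1: C, bond orders sum to 1 (valence 4) → 3 H
  atom 2: O, bond orders sum to 2 (valence 2) → 0 H
  atom 3: C, bond orders sum to 4 (valence 4) → 0 H
  atom 4: C, bond orders sum to 3 (valence 4) → 1 H
  atom 5: C, bond orders sum to 4 (valence 4) → 0 H
  atom 6: N, bond orders sum to 1 (valence 3) → 2 H
  atom 7: C, bond orders sum to 4 (valence 4) → 0 H
  atom 8: C, bond orders sum to 3 (valence 4) → 1 H
  atom 9: O, bond orders sum to 2 (valence 2) → 0 H
  atom 10: C, bond orders sum to 4 (valence 4) → 0 H
  atom 11: C, bond orders sum to 3 (valence 4) → 1 H
  atom 12: N, bond orders sum to 1 (valence 3) → 2 H
Totals → C:8, H:10, N:2, O:2.

C8H10N2O2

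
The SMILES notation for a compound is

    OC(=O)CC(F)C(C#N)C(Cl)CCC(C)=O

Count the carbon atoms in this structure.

10

Count every carbon token in the SMILES (each C, including those in ring-closure positions and inside branches).
Carbon count: 10.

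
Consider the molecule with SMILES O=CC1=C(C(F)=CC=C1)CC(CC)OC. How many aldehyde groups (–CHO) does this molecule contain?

The aldehyde motif appears at heavy-atom position 2 in the SMILES.
Other groups present: 1 ether.
Aldehyde count: 1.

1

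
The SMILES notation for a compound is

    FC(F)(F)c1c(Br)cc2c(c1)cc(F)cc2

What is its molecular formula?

C11H5BrF4

Walk through each heavy atom and fill implicit hydrogens from standard valence (C 4, N 3, O 2, S 2, halogen 1); for lowercase aromatic atoms, an aromatic c carries 1 H when it has two neighbours and 0 H with three, and aromatic n carries 0 H:
  atom 1: F (halogen, monovalent) → 0 H
  atom 2: C, bond orders sum to 4 (valence 4) → 0 H
  atom 3: F (halogen, monovalent) → 0 H
  atom 4: F (halogen, monovalent) → 0 H
  atom 5: aromatic c, 3 neighbours → 0 H
  atom 6: aromatic c, 3 neighbours → 0 H
  atom 7: Br (halogen, monovalent) → 0 H
  atom 8: aromatic c, 2 neighbours → 1 H
  atom 9: aromatic c, 3 neighbours → 0 H
  atom 10: aromatic c, 3 neighbours → 0 H
  atom 11: aromatic c, 2 neighbours → 1 H
  atom 12: aromatic c, 2 neighbours → 1 H
  atom 13: aromatic c, 3 neighbours → 0 H
  atom 14: F (halogen, monovalent) → 0 H
  atom 15: aromatic c, 2 neighbours → 1 H
  atom 16: aromatic c, 2 neighbours → 1 H
Totals → C:11, H:5, Br:1, F:4.
In Hill order: C11H5BrF4.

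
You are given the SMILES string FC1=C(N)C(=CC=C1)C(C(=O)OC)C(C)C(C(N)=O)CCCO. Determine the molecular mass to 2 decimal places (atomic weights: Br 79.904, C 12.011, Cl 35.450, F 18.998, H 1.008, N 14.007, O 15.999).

First, the molecular formula is C16H23FN2O4 (counting implicit H from valence).
  C: 16 × 12.011 = 192.176
  F: 1 × 18.998 = 18.998
  H: 23 × 1.008 = 23.184
  N: 2 × 14.007 = 28.014
  O: 4 × 15.999 = 63.996
Sum: 16×12.011 + 1×18.998 + 23×1.008 + 2×14.007 + 4×15.999 = 326.368 → 326.37 g/mol.

326.37 g/mol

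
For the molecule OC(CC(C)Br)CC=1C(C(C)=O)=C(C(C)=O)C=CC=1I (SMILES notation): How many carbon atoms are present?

15

Count every carbon token in the SMILES (each C, including those in ring-closure positions and inside branches).
Carbon count: 15.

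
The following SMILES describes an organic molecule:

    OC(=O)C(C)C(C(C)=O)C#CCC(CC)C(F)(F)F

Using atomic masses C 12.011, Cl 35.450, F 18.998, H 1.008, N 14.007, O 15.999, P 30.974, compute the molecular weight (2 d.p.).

278.27 g/mol

First, the molecular formula is C13H17F3O3 (counting implicit H from valence).
  C: 13 × 12.011 = 156.143
  F: 3 × 18.998 = 56.994
  H: 17 × 1.008 = 17.136
  O: 3 × 15.999 = 47.997
Sum: 13×12.011 + 3×18.998 + 17×1.008 + 3×15.999 = 278.270 → 278.27 g/mol.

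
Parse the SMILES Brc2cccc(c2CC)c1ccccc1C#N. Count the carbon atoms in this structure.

15

Count every carbon token in the SMILES (each C, including those in ring-closure positions and inside branches).
Carbon count: 15.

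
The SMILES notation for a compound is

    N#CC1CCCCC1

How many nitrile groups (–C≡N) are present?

The nitrile motif appears at heavy-atom position 2 in the SMILES.
Nitrile count: 1.

1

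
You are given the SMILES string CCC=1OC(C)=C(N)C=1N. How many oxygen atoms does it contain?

Scan the SMILES for O atoms (remember two-letter symbols like Cl and Br are single atoms).
Oxygen count: 1.

1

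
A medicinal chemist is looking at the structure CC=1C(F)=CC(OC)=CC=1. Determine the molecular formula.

C8H9FO

Walk through each heavy atom and fill implicit hydrogens from standard valence (C 4, N 3, O 2, S 2, halogen 1):
  atom 1: C, bond orders sum to 1 (valence 4) → 3 H
  atom 2: C, bond orders sum to 4 (valence 4) → 0 H
  atom 3: C, bond orders sum to 4 (valence 4) → 0 H
  atom 4: F (halogen, monovalent) → 0 H
  atom 5: C, bond orders sum to 3 (valence 4) → 1 H
  atom 6: C, bond orders sum to 4 (valence 4) → 0 H
  atom 7: O, bond orders sum to 2 (valence 2) → 0 H
  atom 8: C, bond orders sum to 1 (valence 4) → 3 H
  atom 9: C, bond orders sum to 3 (valence 4) → 1 H
  atom 10: C, bond orders sum to 3 (valence 4) → 1 H
Totals → C:8, H:9, F:1, O:1.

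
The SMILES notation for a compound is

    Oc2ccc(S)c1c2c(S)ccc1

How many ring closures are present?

In SMILES, each pair of matching ring-closure digits denotes one ring-closing bond; the number of such bonds equals the number of independent rings.
Ring-closure bonds here: 2.

2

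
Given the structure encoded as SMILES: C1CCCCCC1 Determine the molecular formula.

Walk through each heavy atom and fill implicit hydrogens from standard valence (C 4, N 3, O 2, S 2, halogen 1):
  atom 1: C, bond orders sum to 2 (valence 4) → 2 H
  atom 2: C, bond orders sum to 2 (valence 4) → 2 H
  atom 3: C, bond orders sum to 2 (valence 4) → 2 H
  atom 4: C, bond orders sum to 2 (valence 4) → 2 H
  atom 5: C, bond orders sum to 2 (valence 4) → 2 H
  atom 6: C, bond orders sum to 2 (valence 4) → 2 H
  atom 7: C, bond orders sum to 2 (valence 4) → 2 H
Totals → C:7, H:14.
In Hill order: C7H14.

C7H14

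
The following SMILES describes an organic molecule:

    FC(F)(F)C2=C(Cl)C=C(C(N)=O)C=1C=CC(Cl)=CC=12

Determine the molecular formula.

Walk through each heavy atom and fill implicit hydrogens from standard valence (C 4, N 3, O 2, S 2, halogen 1):
  atom 1: F (halogen, monovalent) → 0 H
  atom 2: C, bond orders sum to 4 (valence 4) → 0 H
  atom 3: F (halogen, monovalent) → 0 H
  atom 4: F (halogen, monovalent) → 0 H
  atom 5: C, bond orders sum to 4 (valence 4) → 0 H
  atom 6: C, bond orders sum to 4 (valence 4) → 0 H
  atom 7: Cl (halogen, monovalent) → 0 H
  atom 8: C, bond orders sum to 3 (valence 4) → 1 H
  atom 9: C, bond orders sum to 4 (valence 4) → 0 H
  atom 10: C, bond orders sum to 4 (valence 4) → 0 H
  atom 11: N, bond orders sum to 1 (valence 3) → 2 H
  atom 12: O, bond orders sum to 2 (valence 2) → 0 H
  atom 13: C, bond orders sum to 4 (valence 4) → 0 H
  atom 14: C, bond orders sum to 3 (valence 4) → 1 H
  atom 15: C, bond orders sum to 3 (valence 4) → 1 H
  atom 16: C, bond orders sum to 4 (valence 4) → 0 H
  atom 17: Cl (halogen, monovalent) → 0 H
  atom 18: C, bond orders sum to 3 (valence 4) → 1 H
  atom 19: C, bond orders sum to 4 (valence 4) → 0 H
Totals → C:12, H:6, Cl:2, F:3, N:1, O:1.

C12H6Cl2F3NO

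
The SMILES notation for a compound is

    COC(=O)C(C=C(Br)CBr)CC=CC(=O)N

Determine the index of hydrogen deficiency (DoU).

4

Degree of unsaturation = (number of rings) + (number of π bonds).
Ring closures in the SMILES: 0.
π bonds: 4 double bonds (each 1 DoU) → 4 DoU from unsaturation.
Total DoU = 0 + 4 = 4.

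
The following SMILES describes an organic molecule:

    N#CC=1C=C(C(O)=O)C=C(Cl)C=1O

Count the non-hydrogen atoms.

Every atom symbol written in the SMILES (organic subset) is one heavy atom; implicit H are not written.
Heavy atoms by element → C:8, Cl:1, N:1, O:3.
Total: 13.

13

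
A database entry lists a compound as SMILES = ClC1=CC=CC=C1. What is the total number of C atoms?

6

Count every carbon token in the SMILES (each C, including those in ring-closure positions and inside branches).
Carbon count: 6.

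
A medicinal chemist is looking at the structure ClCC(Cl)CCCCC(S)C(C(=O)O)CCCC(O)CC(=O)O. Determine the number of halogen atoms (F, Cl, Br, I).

Halogen atoms appear at heavy-atom positions 1, 4 (2×Cl).
Other groups present: 2 carboxylic acid, 1 hydroxyl, 1 thiol.
Halogen count: 2.

2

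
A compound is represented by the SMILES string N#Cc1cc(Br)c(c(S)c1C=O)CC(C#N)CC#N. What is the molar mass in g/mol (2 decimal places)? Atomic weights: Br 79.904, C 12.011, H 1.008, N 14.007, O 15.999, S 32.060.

334.19 g/mol

First, the molecular formula is C13H8BrN3OS (counting implicit H from valence).
  Br: 1 × 79.904 = 79.904
  C: 13 × 12.011 = 156.143
  H: 8 × 1.008 = 8.064
  N: 3 × 14.007 = 42.021
  O: 1 × 15.999 = 15.999
  S: 1 × 32.060 = 32.060
Sum: 1×79.904 + 13×12.011 + 8×1.008 + 3×14.007 + 1×15.999 + 1×32.060 = 334.191 → 334.19 g/mol.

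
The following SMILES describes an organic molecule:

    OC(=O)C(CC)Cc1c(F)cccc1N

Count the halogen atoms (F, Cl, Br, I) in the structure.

1

Halogen atoms appear at heavy-atom position 10 (1×F).
Other groups present: 1 carboxylic acid, 1 primary amine.
Halogen count: 1.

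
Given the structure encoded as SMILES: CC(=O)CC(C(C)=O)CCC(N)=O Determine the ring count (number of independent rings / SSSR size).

0

In SMILES, each pair of matching ring-closure digits denotes one ring-closing bond; the number of such bonds equals the number of independent rings.
Ring-closure bonds here: 0.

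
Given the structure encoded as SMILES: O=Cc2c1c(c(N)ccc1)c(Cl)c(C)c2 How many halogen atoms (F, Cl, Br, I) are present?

Halogen atoms appear at heavy-atom position 12 (1×Cl).
Other groups present: 1 aldehyde, 1 primary amine.
Halogen count: 1.

1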